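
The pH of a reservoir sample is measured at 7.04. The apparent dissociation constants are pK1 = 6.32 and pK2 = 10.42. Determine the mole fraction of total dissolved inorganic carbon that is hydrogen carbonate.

α₁ = 1 / (1 + [H⁺]/K1 + K2/[H⁺]) = 1 / (1 + 10^-0.72 + 10^-3.38)
   = 1 / (1 + 0.19055 + 0.00041687) = 1/1.1910 = 0.8397

α₁ = 0.840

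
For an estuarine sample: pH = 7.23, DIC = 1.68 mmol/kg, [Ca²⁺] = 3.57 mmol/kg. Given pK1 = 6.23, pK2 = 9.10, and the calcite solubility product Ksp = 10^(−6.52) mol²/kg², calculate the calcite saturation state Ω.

α₂ = 1 / (1 + [H⁺]/K2 + [H⁺]²/(K1K2)) = 1 / (1 + 10^+1.87 + 10^+0.87)
   = 1 / (1 + 74.131 + 7.4131) = 1/82.544 = 0.01211
[CO3²⁻] = α₂ × DIC = 0.01211 × 1.68 = 0.02035 mmol/kg
Ksp = 10^(−6.52) = 3.020×10^-7
Ω = [Ca²⁺][CO3²⁻]/Ksp = (3.57×10^-3)(2.035×10^-5) / 3.020×10^-7 = 0.241

Ω = 0.241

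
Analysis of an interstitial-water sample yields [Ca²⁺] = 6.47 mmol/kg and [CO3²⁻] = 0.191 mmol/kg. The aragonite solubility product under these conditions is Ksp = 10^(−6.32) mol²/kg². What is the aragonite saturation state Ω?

Ω = 2.58

Ksp = 10^(−6.32) = 4.786×10^-7
Ω = [Ca²⁺][CO3²⁻]/Ksp = (6.47×10^-3)(0.191×10^-3) / 4.786×10^-7 = 2.58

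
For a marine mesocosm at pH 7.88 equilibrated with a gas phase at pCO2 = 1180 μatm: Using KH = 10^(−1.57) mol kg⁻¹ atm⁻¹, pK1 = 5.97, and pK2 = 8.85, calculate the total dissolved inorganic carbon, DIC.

[CO2*] = KH · pCO2 = 10^(−1.57) × 1180×10^-6 = 3.176×10^-5 mol/kg
α₀ = 1/(1 + K1/[H⁺] + K1K2/[H⁺]²) = 1/(1 + 10^+1.91 + 10^+0.94) = 0.01099
DIC = [CO2*]/α₀ = 3.176×10^-5 / 0.01099 = 2.89 mmol/kg

DIC = 2.89 mmol/kg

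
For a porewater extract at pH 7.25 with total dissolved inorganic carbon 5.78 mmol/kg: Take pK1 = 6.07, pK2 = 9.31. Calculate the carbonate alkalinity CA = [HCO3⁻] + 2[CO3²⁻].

CA = [HCO3⁻] + 2[CO3²⁻] = (α₁ + 2α₂)·DIC
At pH 7.25: [H⁺]/K1 = 10^-1.18 = 0.066069, K2/[H⁺] = 10^-2.06 = 0.0087096
α₁ = 1/(1 + 0.066069 + 0.0087096) = 1/1.0748 = 0.9304; α₂ = α₁·K2/[H⁺] = 0.008104
α₁ + 2α₂ = 0.9466
CA = 0.9466 × 5.78 = 5.47 mmol/kg

CA = 5.47 mmol/kg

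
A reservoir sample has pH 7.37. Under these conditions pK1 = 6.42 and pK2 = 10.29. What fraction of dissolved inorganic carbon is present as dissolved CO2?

α₀ = 0.101

α₀ = 1 / (1 + K1/[H⁺] + K1K2/[H⁺]²) = 1 / (1 + 10^+0.95 + 10^-1.97)
   = 1 / (1 + 8.9125 + 0.010715) = 1/9.9232 = 0.1008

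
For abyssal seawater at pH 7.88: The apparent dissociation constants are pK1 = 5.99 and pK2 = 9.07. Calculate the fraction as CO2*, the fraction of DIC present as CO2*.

α₀ = 0.0120

α₀ = 1 / (1 + K1/[H⁺] + K1K2/[H⁺]²) = 1 / (1 + 10^+1.89 + 10^+0.70)
   = 1 / (1 + 77.625 + 5.0119) = 1/83.637 = 0.01196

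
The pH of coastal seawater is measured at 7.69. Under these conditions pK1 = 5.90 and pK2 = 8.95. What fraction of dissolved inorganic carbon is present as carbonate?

α₂ = 0.0513

α₂ = 1 / (1 + [H⁺]/K2 + [H⁺]²/(K1K2)) = 1 / (1 + 10^+1.26 + 10^-0.53)
   = 1 / (1 + 18.197 + 0.29512) = 1/19.492 = 0.05130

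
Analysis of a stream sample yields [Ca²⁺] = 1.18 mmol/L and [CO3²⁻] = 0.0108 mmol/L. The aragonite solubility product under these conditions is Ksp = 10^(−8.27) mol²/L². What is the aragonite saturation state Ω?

Ω = 2.37

Ksp = 10^(−8.27) = 5.370×10^-9
Ω = [Ca²⁺][CO3²⁻]/Ksp = (1.18×10^-3)(0.0108×10^-3) / 5.370×10^-9 = 2.37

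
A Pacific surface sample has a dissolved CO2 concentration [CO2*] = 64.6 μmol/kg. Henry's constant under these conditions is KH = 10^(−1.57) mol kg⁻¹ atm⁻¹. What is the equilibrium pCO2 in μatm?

KH = 10^(−1.57) = 2.692×10^-2 mol kg⁻¹ atm⁻¹
pCO2 = [CO2*]/KH = 64.6×10^-6 / 2.692×10^-2 = 2.40×10^-3 atm = 2400 μatm

pCO2 = 2400 μatm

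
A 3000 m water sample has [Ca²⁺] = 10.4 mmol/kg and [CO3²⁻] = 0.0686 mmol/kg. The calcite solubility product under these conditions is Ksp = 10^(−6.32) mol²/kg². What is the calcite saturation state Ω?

Ksp = 10^(−6.32) = 4.786×10^-7
Ω = [Ca²⁺][CO3²⁻]/Ksp = (10.4×10^-3)(0.0686×10^-3) / 4.786×10^-7 = 1.49

Ω = 1.49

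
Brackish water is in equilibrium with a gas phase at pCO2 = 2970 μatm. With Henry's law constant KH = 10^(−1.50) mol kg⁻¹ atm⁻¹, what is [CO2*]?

KH = 10^(−1.50) = 3.162×10^-2 mol kg⁻¹ atm⁻¹
[CO2*] = KH · pCO2 = 3.162×10^-2 × 2970×10^-6 atm = 9.39×10^-5 mol/kg

[CO2*] = 93.9 μmol/kg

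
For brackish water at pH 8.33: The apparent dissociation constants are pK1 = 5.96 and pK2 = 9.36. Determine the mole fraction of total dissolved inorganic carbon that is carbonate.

α₂ = 1 / (1 + [H⁺]/K2 + [H⁺]²/(K1K2)) = 1 / (1 + 10^+1.03 + 10^-1.34)
   = 1 / (1 + 10.715 + 0.045709) = 1/11.761 = 0.08503

α₂ = 0.0850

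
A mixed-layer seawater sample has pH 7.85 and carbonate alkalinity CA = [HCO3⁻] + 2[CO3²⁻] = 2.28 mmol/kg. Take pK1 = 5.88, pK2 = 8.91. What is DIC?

CA = [HCO3⁻] + 2[CO3²⁻] = (α₁ + 2α₂)·DIC
At pH 7.85: [H⁺]/K1 = 10^-1.97 = 0.010715, K2/[H⁺] = 10^-1.06 = 0.087096
α₁ = 1/(1 + 0.010715 + 0.087096) = 1/1.0978 = 0.9109; α₂ = α₁·K2/[H⁺] = 0.07934
α₁ + 2α₂ = 1.0696
DIC = CA / (α₁ + 2α₂) = 2.28 / 1.0696 = 2.13 mmol/kg

DIC = 2.13 mmol/kg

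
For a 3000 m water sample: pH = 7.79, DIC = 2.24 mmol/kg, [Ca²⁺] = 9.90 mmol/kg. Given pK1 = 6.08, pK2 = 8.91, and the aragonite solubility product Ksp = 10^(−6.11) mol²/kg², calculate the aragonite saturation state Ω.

α₂ = 1 / (1 + [H⁺]/K2 + [H⁺]²/(K1K2)) = 1 / (1 + 10^+1.12 + 10^-0.59)
   = 1 / (1 + 13.183 + 0.25704) = 1/14.440 = 0.06925
[CO3²⁻] = α₂ × DIC = 0.06925 × 2.24 = 0.1551 mmol/kg
Ksp = 10^(−6.11) = 7.762×10^-7
Ω = [Ca²⁺][CO3²⁻]/Ksp = (9.90×10^-3)(1.551×10^-4) / 7.762×10^-7 = 1.98

Ω = 1.98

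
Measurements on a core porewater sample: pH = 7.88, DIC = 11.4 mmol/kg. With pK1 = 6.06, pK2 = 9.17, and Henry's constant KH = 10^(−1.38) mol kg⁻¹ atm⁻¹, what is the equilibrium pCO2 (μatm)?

pCO2 = 3880 μatm

α₀ = 1 / (1 + K1/[H⁺] + K1K2/[H⁺]²) = 1 / (1 + 10^+1.82 + 10^+0.53)
   = 1 / (1 + 66.069 + 3.3884) = 1/70.458 = 0.01419
[CO2*] = α₀ × DIC = 0.01419 × 11.4 = 0.1618 mmol/kg
pCO2 = [CO2*]/KH = 1.618×10^-4 / 4.169×10^-2 = 3880 μatm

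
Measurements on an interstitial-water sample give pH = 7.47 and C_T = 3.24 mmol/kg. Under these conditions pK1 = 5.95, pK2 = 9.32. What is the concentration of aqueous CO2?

α₀ = 1 / (1 + K1/[H⁺] + K1K2/[H⁺]²) = 1 / (1 + 10^+1.52 + 10^-0.33)
   = 1 / (1 + 33.113 + 0.46774) = 1/34.581 = 0.02892
[CO2*] = α₀ × DIC = 0.02892 × 3.24 = 0.0937 mmol/kg

[CO2*] = 0.0937 mmol/kg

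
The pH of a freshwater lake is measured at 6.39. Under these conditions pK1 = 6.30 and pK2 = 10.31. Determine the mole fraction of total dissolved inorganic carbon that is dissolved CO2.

α₀ = 0.448

α₀ = 1 / (1 + K1/[H⁺] + K1K2/[H⁺]²) = 1 / (1 + 10^+0.09 + 10^-3.83)
   = 1 / (1 + 1.2303 + 0.00014791) = 1/2.2304 = 0.4483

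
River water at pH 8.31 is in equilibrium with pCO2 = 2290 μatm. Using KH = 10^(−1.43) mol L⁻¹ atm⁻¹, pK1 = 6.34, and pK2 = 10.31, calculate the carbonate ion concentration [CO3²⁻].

[CO2*] = KH · pCO2 = 10^(−1.43) × 2290×10^-6 = 8.508×10^-5 mol/L
α₀ = 1/(1 + K1/[H⁺] + K1K2/[H⁺]²) = 1/(1 + 10^+1.97 + 10^-0.03) = 0.01050
DIC = [CO2*]/α₀ = 8.508×10^-5 / 0.01050 = 8.105 mmol/L
[CO3²⁻] = α₂·DIC; α₂ = 0.009797, so [CO3²⁻] = 0.009797 × 8.105 = 0.0794 mmol/L

[CO3²⁻] = 0.0794 mmol/L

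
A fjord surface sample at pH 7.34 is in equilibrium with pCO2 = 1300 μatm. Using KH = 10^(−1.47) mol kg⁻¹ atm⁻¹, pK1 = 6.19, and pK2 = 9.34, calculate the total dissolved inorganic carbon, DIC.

[CO2*] = KH · pCO2 = 10^(−1.47) × 1300×10^-6 = 4.405×10^-5 mol/kg
α₀ = 1/(1 + K1/[H⁺] + K1K2/[H⁺]²) = 1/(1 + 10^+1.15 + 10^-0.85) = 0.06550
DIC = [CO2*]/α₀ = 4.405×10^-5 / 0.06550 = 0.672 mmol/kg

DIC = 0.672 mmol/kg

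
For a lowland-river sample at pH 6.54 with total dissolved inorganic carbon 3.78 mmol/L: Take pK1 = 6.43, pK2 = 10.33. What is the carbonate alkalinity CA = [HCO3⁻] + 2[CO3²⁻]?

CA = [HCO3⁻] + 2[CO3²⁻] = (α₁ + 2α₂)·DIC
At pH 6.54: [H⁺]/K1 = 10^-0.11 = 0.77625, K2/[H⁺] = 10^-3.79 = 0.00016218
α₁ = 1/(1 + 0.77625 + 0.00016218) = 1/1.7764 = 0.5629; α₂ = α₁·K2/[H⁺] = 9.130×10^-5
α₁ + 2α₂ = 0.5631
CA = 0.5631 × 3.78 = 2.13 mmol/L

CA = 2.13 mmol/L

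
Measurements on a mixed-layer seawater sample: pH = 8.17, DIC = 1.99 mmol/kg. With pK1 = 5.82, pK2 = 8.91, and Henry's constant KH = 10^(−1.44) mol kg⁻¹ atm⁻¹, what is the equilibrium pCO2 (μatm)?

α₀ = 1 / (1 + K1/[H⁺] + K1K2/[H⁺]²) = 1 / (1 + 10^+2.35 + 10^+1.61)
   = 1 / (1 + 223.87 + 40.738) = 1/265.61 = 0.003765
[CO2*] = α₀ × DIC = 0.003765 × 1.99 = 0.007492 mmol/kg = 7.492 μmol/kg
pCO2 = [CO2*]/KH = 7.492×10^-6 / 3.631×10^-2 = 206 μatm

pCO2 = 206 μatm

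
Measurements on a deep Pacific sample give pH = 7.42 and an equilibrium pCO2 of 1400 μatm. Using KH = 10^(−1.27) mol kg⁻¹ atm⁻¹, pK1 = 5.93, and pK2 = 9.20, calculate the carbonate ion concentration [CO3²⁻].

[CO3²⁻] = 0.0386 mmol/kg

[CO2*] = KH · pCO2 = 10^(−1.27) × 1400×10^-6 = 7.518×10^-5 mol/kg
α₀ = 1/(1 + K1/[H⁺] + K1K2/[H⁺]²) = 1/(1 + 10^+1.49 + 10^-0.29) = 0.03085
DIC = [CO2*]/α₀ = 7.518×10^-5 / 0.03085 = 2.437 mmol/kg
[CO3²⁻] = α₂·DIC; α₂ = 0.01582, so [CO3²⁻] = 0.01582 × 2.437 = 0.0386 mmol/kg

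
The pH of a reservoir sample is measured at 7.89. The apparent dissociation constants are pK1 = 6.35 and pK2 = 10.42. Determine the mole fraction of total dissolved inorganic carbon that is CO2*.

α₀ = 1 / (1 + K1/[H⁺] + K1K2/[H⁺]²) = 1 / (1 + 10^+1.54 + 10^-0.99)
   = 1 / (1 + 34.674 + 0.10233) = 1/35.776 = 0.02795

α₀ = 0.0280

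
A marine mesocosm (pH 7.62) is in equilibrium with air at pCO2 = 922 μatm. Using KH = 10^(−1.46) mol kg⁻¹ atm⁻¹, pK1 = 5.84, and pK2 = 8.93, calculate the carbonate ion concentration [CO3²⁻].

[CO3²⁻] = 0.0943 mmol/kg

[CO2*] = KH · pCO2 = 10^(−1.46) × 922×10^-6 = 3.197×10^-5 mol/kg
α₀ = 1/(1 + K1/[H⁺] + K1K2/[H⁺]²) = 1/(1 + 10^+1.78 + 10^+0.47) = 0.01557
DIC = [CO2*]/α₀ = 3.197×10^-5 / 0.01557 = 2.053 mmol/kg
[CO3²⁻] = α₂·DIC; α₂ = 0.04596, so [CO3²⁻] = 0.04596 × 2.053 = 0.0943 mmol/kg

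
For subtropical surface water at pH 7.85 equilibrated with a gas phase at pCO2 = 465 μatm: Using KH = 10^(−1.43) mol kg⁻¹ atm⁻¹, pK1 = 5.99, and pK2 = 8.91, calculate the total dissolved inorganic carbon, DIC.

[CO2*] = KH · pCO2 = 10^(−1.43) × 465×10^-6 = 1.728×10^-5 mol/kg
α₀ = 1/(1 + K1/[H⁺] + K1K2/[H⁺]²) = 1/(1 + 10^+1.86 + 10^+0.80) = 0.01254
DIC = [CO2*]/α₀ = 1.728×10^-5 / 0.01254 = 1.38 mmol/kg

DIC = 1.38 mmol/kg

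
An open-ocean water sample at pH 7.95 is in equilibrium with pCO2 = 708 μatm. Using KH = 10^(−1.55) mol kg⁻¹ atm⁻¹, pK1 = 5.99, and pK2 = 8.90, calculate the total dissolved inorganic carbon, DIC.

DIC = 2.04 mmol/kg

[CO2*] = KH · pCO2 = 10^(−1.55) × 708×10^-6 = 1.995×10^-5 mol/kg
α₀ = 1/(1 + K1/[H⁺] + K1K2/[H⁺]²) = 1/(1 + 10^+1.96 + 10^+1.01) = 0.009762
DIC = [CO2*]/α₀ = 1.995×10^-5 / 0.009762 = 2.04 mmol/kg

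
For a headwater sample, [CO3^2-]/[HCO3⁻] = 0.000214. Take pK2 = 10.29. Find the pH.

From K2 = [H⁺][CO3^2-]/[HCO3⁻]:  pH = pK2 + log₁₀([CO3^2-]/[HCO3⁻])
log₁₀(0.000214) = -3.670
pH = 10.29 + (-3.670) = 6.62

pH = 6.62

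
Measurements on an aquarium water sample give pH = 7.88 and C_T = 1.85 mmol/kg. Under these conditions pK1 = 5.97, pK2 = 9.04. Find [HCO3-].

α₁ = 1 / (1 + [H⁺]/K1 + K2/[H⁺]) = 1 / (1 + 10^-1.91 + 10^-1.16)
   = 1 / (1 + 0.012303 + 0.069183) = 1/1.0815 = 0.9247
[HCO3⁻] = α₁ × DIC = 0.9247 × 1.85 = 1.71 mmol/kg

[HCO3⁻] = 1.71 mmol/kg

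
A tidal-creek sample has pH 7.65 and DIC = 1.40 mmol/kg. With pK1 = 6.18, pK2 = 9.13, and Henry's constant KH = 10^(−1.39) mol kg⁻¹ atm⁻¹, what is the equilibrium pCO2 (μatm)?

pCO2 = 1090 μatm

α₀ = 1 / (1 + K1/[H⁺] + K1K2/[H⁺]²) = 1 / (1 + 10^+1.47 + 10^-0.01)
   = 1 / (1 + 29.512 + 0.97724) = 1/31.489 = 0.03176
[CO2*] = α₀ × DIC = 0.03176 × 1.40 = 0.04446 mmol/kg
pCO2 = [CO2*]/KH = 4.446×10^-5 / 4.074×10^-2 = 1090 μatm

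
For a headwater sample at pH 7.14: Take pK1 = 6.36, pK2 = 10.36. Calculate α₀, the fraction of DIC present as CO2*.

α₀ = 1 / (1 + K1/[H⁺] + K1K2/[H⁺]²) = 1 / (1 + 10^+0.78 + 10^-2.44)
   = 1 / (1 + 6.0256 + 0.0036308) = 1/7.0292 = 0.1423

α₀ = 0.142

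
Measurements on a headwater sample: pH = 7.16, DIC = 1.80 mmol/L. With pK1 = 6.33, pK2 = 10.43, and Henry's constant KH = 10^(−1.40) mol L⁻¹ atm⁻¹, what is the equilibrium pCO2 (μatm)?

α₀ = 1 / (1 + K1/[H⁺] + K1K2/[H⁺]²) = 1 / (1 + 10^+0.83 + 10^-2.44)
   = 1 / (1 + 6.7608 + 0.0036308) = 1/7.7645 = 0.1288
[CO2*] = α₀ × DIC = 0.1288 × 1.80 = 0.2318 mmol/L
pCO2 = [CO2*]/KH = 2.318×10^-4 / 3.981×10^-2 = 5820 μatm

pCO2 = 5820 μatm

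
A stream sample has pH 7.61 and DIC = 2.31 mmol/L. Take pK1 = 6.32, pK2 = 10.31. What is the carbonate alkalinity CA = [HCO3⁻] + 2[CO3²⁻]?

CA = 2.20 mmol/L

CA = [HCO3⁻] + 2[CO3²⁻] = (α₁ + 2α₂)·DIC
At pH 7.61: [H⁺]/K1 = 10^-1.29 = 0.051286, K2/[H⁺] = 10^-2.70 = 0.0019953
α₁ = 1/(1 + 0.051286 + 0.0019953) = 1/1.0533 = 0.9494; α₂ = α₁·K2/[H⁺] = 0.001894
α₁ + 2α₂ = 0.9532
CA = 0.9532 × 2.31 = 2.20 mmol/L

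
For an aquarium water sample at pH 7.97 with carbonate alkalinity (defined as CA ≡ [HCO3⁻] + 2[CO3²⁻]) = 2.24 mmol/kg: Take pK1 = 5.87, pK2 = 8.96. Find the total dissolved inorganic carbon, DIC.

DIC = 2.06 mmol/kg

CA = [HCO3⁻] + 2[CO3²⁻] = (α₁ + 2α₂)·DIC
At pH 7.97: [H⁺]/K1 = 10^-2.10 = 0.0079433, K2/[H⁺] = 10^-0.99 = 0.10233
α₁ = 1/(1 + 0.0079433 + 0.10233) = 1/1.1103 = 0.9007; α₂ = α₁·K2/[H⁺] = 0.09217
α₁ + 2α₂ = 1.0850
DIC = CA / (α₁ + 2α₂) = 2.24 / 1.0850 = 2.06 mmol/kg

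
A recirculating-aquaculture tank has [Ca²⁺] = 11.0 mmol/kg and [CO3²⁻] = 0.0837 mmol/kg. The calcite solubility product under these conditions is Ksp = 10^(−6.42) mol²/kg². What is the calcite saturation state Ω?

Ksp = 10^(−6.42) = 3.802×10^-7
Ω = [Ca²⁺][CO3²⁻]/Ksp = (11.0×10^-3)(0.0837×10^-3) / 3.802×10^-7 = 2.42

Ω = 2.42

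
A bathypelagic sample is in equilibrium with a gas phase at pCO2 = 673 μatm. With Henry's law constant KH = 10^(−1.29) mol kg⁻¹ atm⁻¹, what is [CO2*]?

[CO2*] = 34.5 μmol/kg

KH = 10^(−1.29) = 5.129×10^-2 mol kg⁻¹ atm⁻¹
[CO2*] = KH · pCO2 = 5.129×10^-2 × 673×10^-6 atm = 3.45×10^-5 mol/kg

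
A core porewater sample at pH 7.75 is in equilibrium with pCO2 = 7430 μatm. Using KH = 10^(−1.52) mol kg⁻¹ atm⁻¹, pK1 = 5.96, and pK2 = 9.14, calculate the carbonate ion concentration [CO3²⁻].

[CO2*] = KH · pCO2 = 10^(−1.52) × 7430×10^-6 = 2.244×10^-4 mol/kg
α₀ = 1/(1 + K1/[H⁺] + K1K2/[H⁺]²) = 1/(1 + 10^+1.79 + 10^+0.40) = 0.01534
DIC = [CO2*]/α₀ = 2.244×10^-4 / 0.01534 = 14.62 mmol/kg
[CO3²⁻] = α₂·DIC; α₂ = 0.03854, so [CO3²⁻] = 0.03854 × 14.62 = 0.564 mmol/kg

[CO3²⁻] = 0.564 mmol/kg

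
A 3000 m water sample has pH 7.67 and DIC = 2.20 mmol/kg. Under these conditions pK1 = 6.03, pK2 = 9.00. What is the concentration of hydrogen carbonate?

α₁ = 1 / (1 + [H⁺]/K1 + K2/[H⁺]) = 1 / (1 + 10^-1.64 + 10^-1.33)
   = 1 / (1 + 0.022909 + 0.046774) = 1/1.0697 = 0.9349
[HCO3⁻] = α₁ × DIC = 0.9349 × 2.20 = 2.06 mmol/kg

[HCO3⁻] = 2.06 mmol/kg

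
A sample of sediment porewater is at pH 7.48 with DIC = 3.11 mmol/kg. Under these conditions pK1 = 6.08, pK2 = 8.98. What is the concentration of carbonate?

α₂ = 1 / (1 + [H⁺]/K2 + [H⁺]²/(K1K2)) = 1 / (1 + 10^+1.50 + 10^+0.10)
   = 1 / (1 + 31.623 + 1.2589) = 1/33.882 = 0.02951
[CO3²⁻] = α₂ × DIC = 0.02951 × 3.11 = 0.0918 mmol/kg

[CO3²⁻] = 0.0918 mmol/kg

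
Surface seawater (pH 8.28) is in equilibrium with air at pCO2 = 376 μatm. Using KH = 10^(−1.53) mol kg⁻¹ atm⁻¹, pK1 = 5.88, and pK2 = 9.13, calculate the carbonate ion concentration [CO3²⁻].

[CO2*] = KH · pCO2 = 10^(−1.53) × 376×10^-6 = 1.110×10^-5 mol/kg
α₀ = 1/(1 + K1/[H⁺] + K1K2/[H⁺]²) = 1/(1 + 10^+2.40 + 10^+1.55) = 0.003476
DIC = [CO2*]/α₀ = 1.110×10^-5 / 0.003476 = 3.192 mmol/kg
[CO3²⁻] = α₂·DIC; α₂ = 0.1233, so [CO3²⁻] = 0.1233 × 3.192 = 0.394 mmol/kg

[CO3²⁻] = 0.394 mmol/kg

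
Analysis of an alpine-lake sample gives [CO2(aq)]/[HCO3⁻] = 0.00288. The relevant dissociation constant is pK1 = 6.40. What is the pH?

From K1 = [H⁺][HCO3⁻]/[CO2(aq)]:  pH = pK1 − log₁₀([CO2(aq)]/[HCO3⁻])
log₁₀(0.00288) = -2.541
pH = 6.40 − (-2.541) = 8.94

pH = 8.94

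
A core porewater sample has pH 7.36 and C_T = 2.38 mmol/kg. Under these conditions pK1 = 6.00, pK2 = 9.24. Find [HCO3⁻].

[HCO3⁻] = 2.25 mmol/kg

α₁ = 1 / (1 + [H⁺]/K1 + K2/[H⁺]) = 1 / (1 + 10^-1.36 + 10^-1.88)
   = 1 / (1 + 0.043652 + 0.013183) = 1/1.0568 = 0.9462
[HCO3⁻] = α₁ × DIC = 0.9462 × 2.38 = 2.25 mmol/kg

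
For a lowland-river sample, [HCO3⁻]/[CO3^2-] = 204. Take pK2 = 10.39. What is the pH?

From K2 = [H⁺][CO3^2-]/[HCO3⁻]:  pH = pK2 − log₁₀([HCO3⁻]/[CO3^2-])
log₁₀(204) = +2.310
pH = 10.39 − (+2.310) = 8.08

pH = 8.08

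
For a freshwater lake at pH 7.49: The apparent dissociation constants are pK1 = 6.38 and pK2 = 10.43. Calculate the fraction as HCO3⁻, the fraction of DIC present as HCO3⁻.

α₁ = 1 / (1 + [H⁺]/K1 + K2/[H⁺]) = 1 / (1 + 10^-1.11 + 10^-2.94)
   = 1 / (1 + 0.077625 + 0.0011482) = 1/1.0788 = 0.9270

α₁ = 0.927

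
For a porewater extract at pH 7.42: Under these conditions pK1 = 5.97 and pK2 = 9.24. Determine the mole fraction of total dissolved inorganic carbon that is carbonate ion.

α₂ = 0.0144

α₂ = 1 / (1 + [H⁺]/K2 + [H⁺]²/(K1K2)) = 1 / (1 + 10^+1.82 + 10^+0.37)
   = 1 / (1 + 66.069 + 2.3442) = 1/69.414 = 0.01441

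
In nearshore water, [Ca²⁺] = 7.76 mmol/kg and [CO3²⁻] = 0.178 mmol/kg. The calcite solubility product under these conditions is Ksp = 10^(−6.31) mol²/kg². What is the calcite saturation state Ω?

Ksp = 10^(−6.31) = 4.898×10^-7
Ω = [Ca²⁺][CO3²⁻]/Ksp = (7.76×10^-3)(0.178×10^-3) / 4.898×10^-7 = 2.82

Ω = 2.82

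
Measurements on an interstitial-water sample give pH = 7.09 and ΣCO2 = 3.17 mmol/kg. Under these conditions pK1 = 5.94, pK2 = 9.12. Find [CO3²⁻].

α₂ = 1 / (1 + [H⁺]/K2 + [H⁺]²/(K1K2)) = 1 / (1 + 10^+2.03 + 10^+0.88)
   = 1 / (1 + 107.15 + 7.5858) = 1/115.74 = 0.008640
[CO3²⁻] = α₂ × DIC = 0.008640 × 3.17 = 0.0274 mmol/kg

[CO3²⁻] = 0.0274 mmol/kg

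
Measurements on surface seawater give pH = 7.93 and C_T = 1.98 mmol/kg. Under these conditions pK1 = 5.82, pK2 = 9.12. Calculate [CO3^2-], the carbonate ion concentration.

[CO3²⁻] = 0.119 mmol/kg

α₂ = 1 / (1 + [H⁺]/K2 + [H⁺]²/(K1K2)) = 1 / (1 + 10^+1.19 + 10^-0.92)
   = 1 / (1 + 15.488 + 0.12023) = 1/16.608 = 0.06021
[CO3²⁻] = α₂ × DIC = 0.06021 × 1.98 = 0.119 mmol/kg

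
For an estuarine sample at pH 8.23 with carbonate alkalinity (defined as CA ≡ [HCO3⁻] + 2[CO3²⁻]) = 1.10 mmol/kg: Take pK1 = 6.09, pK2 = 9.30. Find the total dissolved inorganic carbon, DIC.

CA = [HCO3⁻] + 2[CO3²⁻] = (α₁ + 2α₂)·DIC
At pH 8.23: [H⁺]/K1 = 10^-2.14 = 0.0072444, K2/[H⁺] = 10^-1.07 = 0.085114
α₁ = 1/(1 + 0.0072444 + 0.085114) = 1/1.0924 = 0.9155; α₂ = α₁·K2/[H⁺] = 0.07792
α₁ + 2α₂ = 1.0713
DIC = CA / (α₁ + 2α₂) = 1.10 / 1.0713 = 1.03 mmol/kg

DIC = 1.03 mmol/kg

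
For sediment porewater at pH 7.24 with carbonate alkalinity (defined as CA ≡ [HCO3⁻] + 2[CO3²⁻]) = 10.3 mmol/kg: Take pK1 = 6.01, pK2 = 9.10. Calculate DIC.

DIC = 10.8 mmol/kg

CA = [HCO3⁻] + 2[CO3²⁻] = (α₁ + 2α₂)·DIC
At pH 7.24: [H⁺]/K1 = 10^-1.23 = 0.058884, K2/[H⁺] = 10^-1.86 = 0.013804
α₁ = 1/(1 + 0.058884 + 0.013804) = 1/1.0727 = 0.9322; α₂ = α₁·K2/[H⁺] = 0.01287
α₁ + 2α₂ = 0.9580
DIC = CA / (α₁ + 2α₂) = 10.3 / 0.9580 = 10.8 mmol/kg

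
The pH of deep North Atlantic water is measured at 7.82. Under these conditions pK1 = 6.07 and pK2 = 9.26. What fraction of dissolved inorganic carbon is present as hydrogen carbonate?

α₁ = 1 / (1 + [H⁺]/K1 + K2/[H⁺]) = 1 / (1 + 10^-1.75 + 10^-1.44)
   = 1 / (1 + 0.017783 + 0.036308) = 1/1.0541 = 0.9487

α₁ = 0.949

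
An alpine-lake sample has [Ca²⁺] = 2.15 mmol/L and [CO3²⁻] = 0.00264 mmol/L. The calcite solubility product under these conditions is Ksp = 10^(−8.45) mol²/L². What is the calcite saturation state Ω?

Ω = 1.60

Ksp = 10^(−8.45) = 3.548×10^-9
Ω = [Ca²⁺][CO3²⁻]/Ksp = (2.15×10^-3)(0.00264×10^-3) / 3.548×10^-9 = 1.60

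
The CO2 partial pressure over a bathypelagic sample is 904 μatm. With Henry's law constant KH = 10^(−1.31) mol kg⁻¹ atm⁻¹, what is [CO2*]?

[CO2*] = 44.3 μmol/kg

KH = 10^(−1.31) = 4.898×10^-2 mol kg⁻¹ atm⁻¹
[CO2*] = KH · pCO2 = 4.898×10^-2 × 904×10^-6 atm = 4.43×10^-5 mol/kg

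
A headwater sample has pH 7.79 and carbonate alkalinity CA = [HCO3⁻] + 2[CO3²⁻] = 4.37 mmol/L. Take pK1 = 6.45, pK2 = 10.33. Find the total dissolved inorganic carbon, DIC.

CA = [HCO3⁻] + 2[CO3²⁻] = (α₁ + 2α₂)·DIC
At pH 7.79: [H⁺]/K1 = 10^-1.34 = 0.045709, K2/[H⁺] = 10^-2.54 = 0.0028840
α₁ = 1/(1 + 0.045709 + 0.0028840) = 1/1.0486 = 0.9537; α₂ = α₁·K2/[H⁺] = 0.002750
α₁ + 2α₂ = 0.9592
DIC = CA / (α₁ + 2α₂) = 4.37 / 0.9592 = 4.56 mmol/L

DIC = 4.56 mmol/L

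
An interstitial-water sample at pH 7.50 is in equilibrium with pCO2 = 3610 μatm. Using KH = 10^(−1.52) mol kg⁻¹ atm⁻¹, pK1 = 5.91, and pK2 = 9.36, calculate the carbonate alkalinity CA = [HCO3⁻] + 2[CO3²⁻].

CA = 4.36 mmol/kg

[CO2*] = KH · pCO2 = 10^(−1.52) × 3610×10^-6 = 1.090×10^-4 mol/kg
α₀ = 1/(1 + K1/[H⁺] + K1K2/[H⁺]²) = 1/(1 + 10^+1.59 + 10^-0.27) = 0.02473
DIC = [CO2*]/α₀ = 1.090×10^-4 / 0.02473 = 4.409 mmol/kg
CA = (α₁ + 2α₂)·DIC = (0.9620 + 2×0.01328) × 4.409 = 4.36 mmol/kg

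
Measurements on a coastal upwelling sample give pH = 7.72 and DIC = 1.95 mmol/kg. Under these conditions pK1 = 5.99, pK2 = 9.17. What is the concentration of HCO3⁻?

α₁ = 1 / (1 + [H⁺]/K1 + K2/[H⁺]) = 1 / (1 + 10^-1.73 + 10^-1.45)
   = 1 / (1 + 0.018621 + 0.035481) = 1/1.0541 = 0.9487
[HCO3⁻] = α₁ × DIC = 0.9487 × 1.95 = 1.85 mmol/kg

[HCO3⁻] = 1.85 mmol/kg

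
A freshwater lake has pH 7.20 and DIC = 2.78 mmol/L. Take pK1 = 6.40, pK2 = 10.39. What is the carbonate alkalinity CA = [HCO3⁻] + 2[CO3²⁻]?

CA = [HCO3⁻] + 2[CO3²⁻] = (α₁ + 2α₂)·DIC
At pH 7.20: [H⁺]/K1 = 10^-0.80 = 0.15849, K2/[H⁺] = 10^-3.19 = 0.00064565
α₁ = 1/(1 + 0.15849 + 0.00064565) = 1/1.1591 = 0.8627; α₂ = α₁·K2/[H⁺] = 0.0005570
α₁ + 2α₂ = 0.8638
CA = 0.8638 × 2.78 = 2.40 mmol/L

CA = 2.40 mmol/L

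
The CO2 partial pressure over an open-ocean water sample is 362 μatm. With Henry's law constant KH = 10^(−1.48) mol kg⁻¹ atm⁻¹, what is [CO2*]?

[CO2*] = 12.0 μmol/kg

KH = 10^(−1.48) = 3.311×10^-2 mol kg⁻¹ atm⁻¹
[CO2*] = KH · pCO2 = 3.311×10^-2 × 362×10^-6 atm = 1.20×10^-5 mol/kg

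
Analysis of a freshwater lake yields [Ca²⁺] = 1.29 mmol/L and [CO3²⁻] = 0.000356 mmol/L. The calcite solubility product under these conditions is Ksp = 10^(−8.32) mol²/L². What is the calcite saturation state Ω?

Ω = 0.0959

Ksp = 10^(−8.32) = 4.786×10^-9
Ω = [Ca²⁺][CO3²⁻]/Ksp = (1.29×10^-3)(0.000356×10^-3) / 4.786×10^-9 = 0.0959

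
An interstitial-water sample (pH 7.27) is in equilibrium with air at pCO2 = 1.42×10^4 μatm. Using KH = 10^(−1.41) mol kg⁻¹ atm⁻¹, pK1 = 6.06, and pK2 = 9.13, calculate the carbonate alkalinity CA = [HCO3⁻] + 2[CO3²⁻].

CA = 9.21 mmol/kg

[CO2*] = KH · pCO2 = 10^(−1.41) × 1.42×10^4×10^-6 = 5.524×10^-4 mol/kg
α₀ = 1/(1 + K1/[H⁺] + K1K2/[H⁺]²) = 1/(1 + 10^+1.21 + 10^-0.65) = 0.05733
DIC = [CO2*]/α₀ = 5.524×10^-4 / 0.05733 = 9.636 mmol/kg
CA = (α₁ + 2α₂)·DIC = (0.9298 + 2×0.01284) × 9.636 = 9.21 mmol/kg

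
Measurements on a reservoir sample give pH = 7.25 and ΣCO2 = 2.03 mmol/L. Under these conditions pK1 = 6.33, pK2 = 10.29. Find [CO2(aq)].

α₀ = 1 / (1 + K1/[H⁺] + K1K2/[H⁺]²) = 1 / (1 + 10^+0.92 + 10^-2.12)
   = 1 / (1 + 8.3176 + 0.0075858) = 1/9.3252 = 0.1072
[CO2*] = α₀ × DIC = 0.1072 × 2.03 = 0.218 mmol/L

[CO2*] = 0.218 mmol/L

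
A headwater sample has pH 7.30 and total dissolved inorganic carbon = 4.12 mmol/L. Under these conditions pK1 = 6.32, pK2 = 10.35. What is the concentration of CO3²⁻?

[CO3²⁻] = 3.32 μmol/L

α₂ = 1 / (1 + [H⁺]/K2 + [H⁺]²/(K1K2)) = 1 / (1 + 10^+3.05 + 10^+2.07)
   = 1 / (1 + 1122.0 + 117.49) = 1/1240.5 = 0.0008061
[CO3²⁻] = α₂ × DIC = 0.0008061 × 4.12 = 0.00332 mmol/L = 3.32 μmol/L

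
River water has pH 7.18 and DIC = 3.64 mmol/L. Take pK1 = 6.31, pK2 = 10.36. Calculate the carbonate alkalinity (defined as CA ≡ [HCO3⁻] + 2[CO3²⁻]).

CA = 3.21 mmol/L

CA = [HCO3⁻] + 2[CO3²⁻] = (α₁ + 2α₂)·DIC
At pH 7.18: [H⁺]/K1 = 10^-0.87 = 0.13490, K2/[H⁺] = 10^-3.18 = 0.00066069
α₁ = 1/(1 + 0.13490 + 0.00066069) = 1/1.1356 = 0.8806; α₂ = α₁·K2/[H⁺] = 0.0005818
α₁ + 2α₂ = 0.8818
CA = 0.8818 × 3.64 = 3.21 mmol/L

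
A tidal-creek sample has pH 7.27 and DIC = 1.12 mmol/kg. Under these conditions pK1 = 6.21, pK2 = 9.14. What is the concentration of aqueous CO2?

α₀ = 1 / (1 + K1/[H⁺] + K1K2/[H⁺]²) = 1 / (1 + 10^+1.06 + 10^-0.81)
   = 1 / (1 + 11.482 + 0.15488) = 1/12.636 = 0.07914
[CO2*] = α₀ × DIC = 0.07914 × 1.12 = 0.0886 mmol/kg

[CO2*] = 0.0886 mmol/kg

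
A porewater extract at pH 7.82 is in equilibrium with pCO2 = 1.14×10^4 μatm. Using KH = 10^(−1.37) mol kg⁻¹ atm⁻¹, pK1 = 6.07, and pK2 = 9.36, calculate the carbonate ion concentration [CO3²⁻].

[CO3²⁻] = 0.789 mmol/kg

[CO2*] = KH · pCO2 = 10^(−1.37) × 1.14×10^4×10^-6 = 4.863×10^-4 mol/kg
α₀ = 1/(1 + K1/[H⁺] + K1K2/[H⁺]²) = 1/(1 + 10^+1.75 + 10^+0.21) = 0.01699
DIC = [CO2*]/α₀ = 4.863×10^-4 / 0.01699 = 28.62 mmol/kg
[CO3²⁻] = α₂·DIC; α₂ = 0.02756, so [CO3²⁻] = 0.02756 × 28.62 = 0.789 mmol/kg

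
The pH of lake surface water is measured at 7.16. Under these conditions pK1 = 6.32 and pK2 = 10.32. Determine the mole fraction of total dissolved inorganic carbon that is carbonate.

α₂ = 1 / (1 + [H⁺]/K2 + [H⁺]²/(K1K2)) = 1 / (1 + 10^+3.16 + 10^+2.32)
   = 1 / (1 + 1445.4 + 208.93) = 1/1655.4 = 0.0006041

α₂ = 0.000604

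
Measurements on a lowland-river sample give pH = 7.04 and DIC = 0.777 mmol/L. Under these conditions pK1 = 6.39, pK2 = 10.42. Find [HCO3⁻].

α₁ = 1 / (1 + [H⁺]/K1 + K2/[H⁺]) = 1 / (1 + 10^-0.65 + 10^-3.38)
   = 1 / (1 + 0.22387 + 0.00041687) = 1/1.2243 = 0.8168
[HCO3⁻] = α₁ × DIC = 0.8168 × 0.777 = 0.635 mmol/L

[HCO3⁻] = 0.635 mmol/L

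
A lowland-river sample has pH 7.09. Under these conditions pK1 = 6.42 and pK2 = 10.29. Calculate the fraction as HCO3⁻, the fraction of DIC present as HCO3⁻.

α₁ = 0.823

α₁ = 1 / (1 + [H⁺]/K1 + K2/[H⁺]) = 1 / (1 + 10^-0.67 + 10^-3.20)
   = 1 / (1 + 0.21380 + 0.00063096) = 1/1.2144 = 0.8234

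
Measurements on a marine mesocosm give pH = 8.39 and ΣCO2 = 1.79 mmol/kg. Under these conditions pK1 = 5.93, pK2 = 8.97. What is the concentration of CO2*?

α₀ = 1 / (1 + K1/[H⁺] + K1K2/[H⁺]²) = 1 / (1 + 10^+2.46 + 10^+1.88)
   = 1 / (1 + 288.40 + 75.858) = 1/365.26 = 0.002738
[CO2*] = α₀ × DIC = 0.002738 × 1.79 = 0.00490 mmol/kg = 4.90 μmol/kg

[CO2*] = 4.90 μmol/kg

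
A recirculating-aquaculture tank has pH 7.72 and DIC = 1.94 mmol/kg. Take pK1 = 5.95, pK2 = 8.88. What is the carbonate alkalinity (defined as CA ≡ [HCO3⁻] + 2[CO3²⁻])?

CA = [HCO3⁻] + 2[CO3²⁻] = (α₁ + 2α₂)·DIC
At pH 7.72: [H⁺]/K1 = 10^-1.77 = 0.016982, K2/[H⁺] = 10^-1.16 = 0.069183
α₁ = 1/(1 + 0.016982 + 0.069183) = 1/1.0862 = 0.9207; α₂ = α₁·K2/[H⁺] = 0.06369
α₁ + 2α₂ = 1.0481
CA = 1.0481 × 1.94 = 2.03 mmol/kg

CA = 2.03 mmol/kg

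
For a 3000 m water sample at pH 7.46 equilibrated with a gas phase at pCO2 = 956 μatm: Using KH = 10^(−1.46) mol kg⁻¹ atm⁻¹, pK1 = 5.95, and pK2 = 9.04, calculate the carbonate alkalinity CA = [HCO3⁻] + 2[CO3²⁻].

CA = 1.13 mmol/kg

[CO2*] = KH · pCO2 = 10^(−1.46) × 956×10^-6 = 3.315×10^-5 mol/kg
α₀ = 1/(1 + K1/[H⁺] + K1K2/[H⁺]²) = 1/(1 + 10^+1.51 + 10^-0.07) = 0.02923
DIC = [CO2*]/α₀ = 3.315×10^-5 / 0.02923 = 1.134 mmol/kg
CA = (α₁ + 2α₂)·DIC = (0.9459 + 2×0.02488) × 1.134 = 1.13 mmol/kg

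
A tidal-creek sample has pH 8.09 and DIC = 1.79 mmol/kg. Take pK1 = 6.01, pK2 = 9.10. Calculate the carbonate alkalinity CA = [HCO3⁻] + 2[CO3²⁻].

CA = 1.93 mmol/kg

CA = [HCO3⁻] + 2[CO3²⁻] = (α₁ + 2α₂)·DIC
At pH 8.09: [H⁺]/K1 = 10^-2.08 = 0.0083176, K2/[H⁺] = 10^-1.01 = 0.097724
α₁ = 1/(1 + 0.0083176 + 0.097724) = 1/1.1060 = 0.9041; α₂ = α₁·K2/[H⁺] = 0.08835
α₁ + 2α₂ = 1.0808
CA = 1.0808 × 1.79 = 1.93 mmol/kg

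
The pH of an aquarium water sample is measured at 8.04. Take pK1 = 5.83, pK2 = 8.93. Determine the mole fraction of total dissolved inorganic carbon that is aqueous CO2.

α₀ = 1 / (1 + K1/[H⁺] + K1K2/[H⁺]²) = 1 / (1 + 10^+2.21 + 10^+1.32)
   = 1 / (1 + 162.18 + 20.893) = 1/184.07 = 0.005433

α₀ = 0.00543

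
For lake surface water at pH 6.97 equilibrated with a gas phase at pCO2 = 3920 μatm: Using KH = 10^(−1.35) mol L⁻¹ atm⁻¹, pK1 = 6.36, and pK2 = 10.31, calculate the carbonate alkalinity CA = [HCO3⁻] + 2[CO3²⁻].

CA = 0.714 mmol/L

[CO2*] = KH · pCO2 = 10^(−1.35) × 3920×10^-6 = 1.751×10^-4 mol/L
α₀ = 1/(1 + K1/[H⁺] + K1K2/[H⁺]²) = 1/(1 + 10^+0.61 + 10^-2.73) = 0.1970
DIC = [CO2*]/α₀ = 1.751×10^-4 / 0.1970 = 0.8887 mmol/L
CA = (α₁ + 2α₂)·DIC = (0.8026 + 2×0.0003669) × 0.8887 = 0.714 mmol/L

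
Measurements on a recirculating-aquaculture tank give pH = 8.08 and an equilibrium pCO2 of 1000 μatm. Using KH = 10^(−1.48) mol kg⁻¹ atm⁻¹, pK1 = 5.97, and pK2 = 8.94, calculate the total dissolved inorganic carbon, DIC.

[CO2*] = KH · pCO2 = 10^(−1.48) × 1000×10^-6 = 3.311×10^-5 mol/kg
α₀ = 1/(1 + K1/[H⁺] + K1K2/[H⁺]²) = 1/(1 + 10^+2.11 + 10^+1.25) = 0.006775
DIC = [CO2*]/α₀ = 3.311×10^-5 / 0.006775 = 4.89 mmol/kg

DIC = 4.89 mmol/kg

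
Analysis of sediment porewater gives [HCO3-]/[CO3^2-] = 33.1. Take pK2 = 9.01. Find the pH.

pH = 7.49

From K2 = [H⁺][CO3^2-]/[HCO3-]:  pH = pK2 − log₁₀([HCO3-]/[CO3^2-])
log₁₀(33.1) = +1.520
pH = 9.01 − (+1.520) = 7.49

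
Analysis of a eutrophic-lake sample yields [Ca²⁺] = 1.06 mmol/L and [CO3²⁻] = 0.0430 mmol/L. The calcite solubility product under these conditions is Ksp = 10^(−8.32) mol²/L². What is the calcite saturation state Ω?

Ω = 9.52

Ksp = 10^(−8.32) = 4.786×10^-9
Ω = [Ca²⁺][CO3²⁻]/Ksp = (1.06×10^-3)(0.0430×10^-3) / 4.786×10^-9 = 9.52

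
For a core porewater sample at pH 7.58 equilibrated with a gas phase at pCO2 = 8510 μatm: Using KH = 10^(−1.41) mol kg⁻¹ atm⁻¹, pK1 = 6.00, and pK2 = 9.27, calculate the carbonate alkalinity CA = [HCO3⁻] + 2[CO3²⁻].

CA = 13.1 mmol/kg

[CO2*] = KH · pCO2 = 10^(−1.41) × 8510×10^-6 = 3.311×10^-4 mol/kg
α₀ = 1/(1 + K1/[H⁺] + K1K2/[H⁺]²) = 1/(1 + 10^+1.58 + 10^-0.11) = 0.02513
DIC = [CO2*]/α₀ = 3.311×10^-4 / 0.02513 = 13.18 mmol/kg
CA = (α₁ + 2α₂)·DIC = (0.9554 + 2×0.01951) × 13.18 = 13.1 mmol/kg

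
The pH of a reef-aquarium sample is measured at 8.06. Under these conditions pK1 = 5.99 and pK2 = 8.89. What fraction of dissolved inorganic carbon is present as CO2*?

α₀ = 0.00736

α₀ = 1 / (1 + K1/[H⁺] + K1K2/[H⁺]²) = 1 / (1 + 10^+2.07 + 10^+1.24)
   = 1 / (1 + 117.49 + 17.378) = 1/135.87 = 0.007360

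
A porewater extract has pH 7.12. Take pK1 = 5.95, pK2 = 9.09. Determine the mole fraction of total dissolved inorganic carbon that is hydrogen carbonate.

α₁ = 0.927

α₁ = 1 / (1 + [H⁺]/K1 + K2/[H⁺]) = 1 / (1 + 10^-1.17 + 10^-1.97)
   = 1 / (1 + 0.067608 + 0.010715) = 1/1.0783 = 0.9274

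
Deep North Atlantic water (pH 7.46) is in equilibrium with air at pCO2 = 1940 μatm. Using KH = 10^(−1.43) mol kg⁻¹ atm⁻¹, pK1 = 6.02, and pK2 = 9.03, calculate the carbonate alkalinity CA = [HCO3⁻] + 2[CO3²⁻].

CA = 2.09 mmol/kg

[CO2*] = KH · pCO2 = 10^(−1.43) × 1940×10^-6 = 7.208×10^-5 mol/kg
α₀ = 1/(1 + K1/[H⁺] + K1K2/[H⁺]²) = 1/(1 + 10^+1.44 + 10^-0.13) = 0.03415
DIC = [CO2*]/α₀ = 7.208×10^-5 / 0.03415 = 2.111 mmol/kg
CA = (α₁ + 2α₂)·DIC = (0.9405 + 2×0.02531) × 2.111 = 2.09 mmol/kg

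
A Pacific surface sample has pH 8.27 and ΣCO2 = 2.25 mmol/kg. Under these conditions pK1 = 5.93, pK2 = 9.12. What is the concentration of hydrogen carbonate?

[HCO3⁻] = 1.96 mmol/kg

α₁ = 1 / (1 + [H⁺]/K1 + K2/[H⁺]) = 1 / (1 + 10^-2.34 + 10^-0.85)
   = 1 / (1 + 0.0045709 + 0.14125) = 1/1.1458 = 0.8727
[HCO3⁻] = α₁ × DIC = 0.8727 × 2.25 = 1.96 mmol/kg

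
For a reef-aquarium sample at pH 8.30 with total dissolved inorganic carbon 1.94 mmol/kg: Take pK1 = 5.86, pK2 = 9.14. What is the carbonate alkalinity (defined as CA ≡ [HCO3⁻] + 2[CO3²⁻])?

CA = [HCO3⁻] + 2[CO3²⁻] = (α₁ + 2α₂)·DIC
At pH 8.30: [H⁺]/K1 = 10^-2.44 = 0.0036308, K2/[H⁺] = 10^-0.84 = 0.14454
α₁ = 1/(1 + 0.0036308 + 0.14454) = 1/1.1482 = 0.8709; α₂ = α₁·K2/[H⁺] = 0.1259
α₁ + 2α₂ = 1.1227
CA = 1.1227 × 1.94 = 2.18 mmol/kg

CA = 2.18 mmol/kg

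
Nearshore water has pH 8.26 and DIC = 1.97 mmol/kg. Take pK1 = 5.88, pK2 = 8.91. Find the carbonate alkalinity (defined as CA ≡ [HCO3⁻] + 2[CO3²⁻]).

CA = [HCO3⁻] + 2[CO3²⁻] = (α₁ + 2α₂)·DIC
At pH 8.26: [H⁺]/K1 = 10^-2.38 = 0.0041687, K2/[H⁺] = 10^-0.65 = 0.22387
α₁ = 1/(1 + 0.0041687 + 0.22387) = 1/1.2280 = 0.8143; α₂ = α₁·K2/[H⁺] = 0.1823
α₁ + 2α₂ = 1.1789
CA = 1.1789 × 1.97 = 2.32 mmol/kg

CA = 2.32 mmol/kg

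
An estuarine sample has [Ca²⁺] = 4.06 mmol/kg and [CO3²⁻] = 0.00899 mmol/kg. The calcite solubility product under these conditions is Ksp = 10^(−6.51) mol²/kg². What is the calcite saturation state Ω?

Ksp = 10^(−6.51) = 3.090×10^-7
Ω = [Ca²⁺][CO3²⁻]/Ksp = (4.06×10^-3)(0.00899×10^-3) / 3.090×10^-7 = 0.118

Ω = 0.118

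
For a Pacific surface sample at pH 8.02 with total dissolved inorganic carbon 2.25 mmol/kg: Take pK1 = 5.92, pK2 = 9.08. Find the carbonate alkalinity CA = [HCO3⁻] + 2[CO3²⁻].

CA = 2.41 mmol/kg

CA = [HCO3⁻] + 2[CO3²⁻] = (α₁ + 2α₂)·DIC
At pH 8.02: [H⁺]/K1 = 10^-2.10 = 0.0079433, K2/[H⁺] = 10^-1.06 = 0.087096
α₁ = 1/(1 + 0.0079433 + 0.087096) = 1/1.0950 = 0.9132; α₂ = α₁·K2/[H⁺] = 0.07954
α₁ + 2α₂ = 1.0723
CA = 1.0723 × 2.25 = 2.41 mmol/kg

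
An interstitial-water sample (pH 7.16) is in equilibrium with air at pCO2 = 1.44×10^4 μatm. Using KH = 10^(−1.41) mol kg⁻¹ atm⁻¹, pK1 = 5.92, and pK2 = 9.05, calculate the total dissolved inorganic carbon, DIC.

[CO2*] = KH · pCO2 = 10^(−1.41) × 1.44×10^4×10^-6 = 5.602×10^-4 mol/kg
α₀ = 1/(1 + K1/[H⁺] + K1K2/[H⁺]²) = 1/(1 + 10^+1.24 + 10^-0.65) = 0.05376
DIC = [CO2*]/α₀ = 5.602×10^-4 / 0.05376 = 10.4 mmol/kg

DIC = 10.4 mmol/kg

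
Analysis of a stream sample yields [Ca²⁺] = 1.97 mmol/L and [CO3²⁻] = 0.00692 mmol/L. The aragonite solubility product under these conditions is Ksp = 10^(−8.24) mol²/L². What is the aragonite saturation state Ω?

Ω = 2.37

Ksp = 10^(−8.24) = 5.754×10^-9
Ω = [Ca²⁺][CO3²⁻]/Ksp = (1.97×10^-3)(0.00692×10^-3) / 5.754×10^-9 = 2.37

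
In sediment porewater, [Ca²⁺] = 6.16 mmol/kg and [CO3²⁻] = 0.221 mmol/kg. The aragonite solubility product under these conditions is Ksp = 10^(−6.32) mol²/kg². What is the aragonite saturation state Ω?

Ω = 2.84

Ksp = 10^(−6.32) = 4.786×10^-7
Ω = [Ca²⁺][CO3²⁻]/Ksp = (6.16×10^-3)(0.221×10^-3) / 4.786×10^-7 = 2.84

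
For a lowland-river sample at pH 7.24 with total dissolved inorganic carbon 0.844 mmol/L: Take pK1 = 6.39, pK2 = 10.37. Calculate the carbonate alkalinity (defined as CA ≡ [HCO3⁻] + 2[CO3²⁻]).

CA = [HCO3⁻] + 2[CO3²⁻] = (α₁ + 2α₂)·DIC
At pH 7.24: [H⁺]/K1 = 10^-0.85 = 0.14125, K2/[H⁺] = 10^-3.13 = 0.00074131
α₁ = 1/(1 + 0.14125 + 0.00074131) = 1/1.1420 = 0.8757; α₂ = α₁·K2/[H⁺] = 0.0006491
α₁ + 2α₂ = 0.8770
CA = 0.8770 × 0.844 = 0.740 mmol/L

CA = 0.740 mmol/L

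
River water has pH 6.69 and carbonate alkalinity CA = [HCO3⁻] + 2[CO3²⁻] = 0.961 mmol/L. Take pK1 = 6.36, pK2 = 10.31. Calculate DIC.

DIC = 1.41 mmol/L

CA = [HCO3⁻] + 2[CO3²⁻] = (α₁ + 2α₂)·DIC
At pH 6.69: [H⁺]/K1 = 10^-0.33 = 0.46774, K2/[H⁺] = 10^-3.62 = 0.00023988
α₁ = 1/(1 + 0.46774 + 0.00023988) = 1/1.4680 = 0.6812; α₂ = α₁·K2/[H⁺] = 0.0001634
α₁ + 2α₂ = 0.6815
DIC = CA / (α₁ + 2α₂) = 0.961 / 0.6815 = 1.41 mmol/L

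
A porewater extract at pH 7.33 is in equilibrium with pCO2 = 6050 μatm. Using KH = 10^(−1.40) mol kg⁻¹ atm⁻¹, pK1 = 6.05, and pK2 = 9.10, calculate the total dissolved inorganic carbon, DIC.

DIC = 4.91 mmol/kg

[CO2*] = KH · pCO2 = 10^(−1.40) × 6050×10^-6 = 2.409×10^-4 mol/kg
α₀ = 1/(1 + K1/[H⁺] + K1K2/[H⁺]²) = 1/(1 + 10^+1.28 + 10^-0.49) = 0.04907
DIC = [CO2*]/α₀ = 2.409×10^-4 / 0.04907 = 4.91 mmol/kg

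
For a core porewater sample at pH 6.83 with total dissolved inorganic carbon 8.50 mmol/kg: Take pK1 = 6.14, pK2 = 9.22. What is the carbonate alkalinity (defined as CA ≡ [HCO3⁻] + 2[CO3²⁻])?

CA = [HCO3⁻] + 2[CO3²⁻] = (α₁ + 2α₂)·DIC
At pH 6.83: [H⁺]/K1 = 10^-0.69 = 0.20417, K2/[H⁺] = 10^-2.39 = 0.0040738
α₁ = 1/(1 + 0.20417 + 0.0040738) = 1/1.2082 = 0.8276; α₂ = α₁·K2/[H⁺] = 0.003372
α₁ + 2α₂ = 0.8344
CA = 0.8344 × 8.50 = 7.09 mmol/kg

CA = 7.09 mmol/kg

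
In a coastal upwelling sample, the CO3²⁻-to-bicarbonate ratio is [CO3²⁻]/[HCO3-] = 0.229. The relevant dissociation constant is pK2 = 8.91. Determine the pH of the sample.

pH = 8.27

From K2 = [H⁺][CO3²⁻]/[HCO3-]:  pH = pK2 + log₁₀([CO3²⁻]/[HCO3-])
log₁₀(0.229) = -0.640
pH = 8.91 + (-0.640) = 8.27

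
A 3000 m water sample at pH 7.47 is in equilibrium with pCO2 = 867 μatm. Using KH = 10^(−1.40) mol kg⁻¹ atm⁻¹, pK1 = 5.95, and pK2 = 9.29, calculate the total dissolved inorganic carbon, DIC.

DIC = 1.19 mmol/kg

[CO2*] = KH · pCO2 = 10^(−1.40) × 867×10^-6 = 3.452×10^-5 mol/kg
α₀ = 1/(1 + K1/[H⁺] + K1K2/[H⁺]²) = 1/(1 + 10^+1.52 + 10^-0.30) = 0.02889
DIC = [CO2*]/α₀ = 3.452×10^-5 / 0.02889 = 1.19 mmol/kg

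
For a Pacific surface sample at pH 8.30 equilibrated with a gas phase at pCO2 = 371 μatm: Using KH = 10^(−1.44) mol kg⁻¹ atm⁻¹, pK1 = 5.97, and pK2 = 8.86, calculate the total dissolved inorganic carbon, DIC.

DIC = 3.69 mmol/kg

[CO2*] = KH · pCO2 = 10^(−1.44) × 371×10^-6 = 1.347×10^-5 mol/kg
α₀ = 1/(1 + K1/[H⁺] + K1K2/[H⁺]²) = 1/(1 + 10^+2.33 + 10^+1.77) = 0.003654
DIC = [CO2*]/α₀ = 1.347×10^-5 / 0.003654 = 3.69 mmol/kg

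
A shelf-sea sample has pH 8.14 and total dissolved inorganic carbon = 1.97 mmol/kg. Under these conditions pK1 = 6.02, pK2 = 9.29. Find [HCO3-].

α₁ = 1 / (1 + [H⁺]/K1 + K2/[H⁺]) = 1 / (1 + 10^-2.12 + 10^-1.15)
   = 1 / (1 + 0.0075858 + 0.070795) = 1/1.0784 = 0.9273
[HCO3⁻] = α₁ × DIC = 0.9273 × 1.97 = 1.83 mmol/kg

[HCO3⁻] = 1.83 mmol/kg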